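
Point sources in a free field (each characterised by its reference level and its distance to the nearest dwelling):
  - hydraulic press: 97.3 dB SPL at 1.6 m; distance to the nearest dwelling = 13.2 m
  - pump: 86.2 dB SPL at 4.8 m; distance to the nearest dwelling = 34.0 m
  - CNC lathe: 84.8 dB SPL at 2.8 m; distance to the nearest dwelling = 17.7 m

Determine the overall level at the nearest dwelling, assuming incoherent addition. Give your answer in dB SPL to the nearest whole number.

80 dB SPL

Propagate each source to the receiver with L = L_ref − 20·log₁₀(r/r_ref), then add intensities.
hydraulic press: 97.3 − 20·log₁₀(13.2/1.6) = 97.3 − 18.33 = 78.97 dB SPL.
pump: 86.2 − 20·log₁₀(34.0/4.8) = 86.2 − 17.00 = 69.20 dB SPL.
CNC lathe: 84.8 − 20·log₁₀(17.7/2.8) = 84.8 − 16.02 = 68.78 dB SPL.
Σ 10^(L/10) = 9.477e+07 → L_total = 10·log₁₀(9.477e+07) = 79.77 dB SPL.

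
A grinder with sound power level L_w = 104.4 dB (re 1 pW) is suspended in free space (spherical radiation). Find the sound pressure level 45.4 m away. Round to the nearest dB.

The power spreads over a sphere of area 4π·r², so L_p = L_w − 10·log₁₀(4π·r²).
4π·r² = 2.59e+04 m², 10·log₁₀ of that is 44.133 dB.
L_p = 104.4 − 44.133 = 60.27 dB.

60 dB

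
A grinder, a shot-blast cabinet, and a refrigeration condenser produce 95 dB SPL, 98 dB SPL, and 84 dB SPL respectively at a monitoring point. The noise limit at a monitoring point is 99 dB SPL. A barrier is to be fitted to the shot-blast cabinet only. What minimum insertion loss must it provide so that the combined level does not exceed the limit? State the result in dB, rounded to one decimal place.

1.4 dB

The untreated sources together contribute 10^(95/10) + 10^(84/10) = 3.413e+09, i.e. 95.33 dB SPL.
The limit corresponds to 10^(99/10) = 7.943e+09; subtracting the fixed part leaves 4.530e+09 for the shot-blast cabinet, i.e. 96.56 dB SPL.
Required insertion loss = 98 − 96.56 = 1.44 dB.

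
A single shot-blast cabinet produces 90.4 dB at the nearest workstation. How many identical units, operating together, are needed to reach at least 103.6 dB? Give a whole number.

21

The shortfall is 103.6 − 90.4 = 13.2 dB, and N units add 10·log₁₀ N, so need 10·log₁₀ N ≥ 13.2.
N ≥ 10^(13.2/10) = 20.893, so N = 21.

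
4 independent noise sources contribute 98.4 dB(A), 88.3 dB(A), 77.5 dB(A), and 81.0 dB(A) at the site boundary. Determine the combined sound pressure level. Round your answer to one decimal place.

98.9 dB(A)

Incoherent sources combine by intensity addition: L_total = 10·log₁₀(Σ 10^(L_i/10)).
Σ 10^(L/10) = 10^(98.4/10) + 10^(88.3/10) + 10^(77.5/10) + 10^(81.0/10) = 7.777e+09.
L_total = 10·log₁₀(7.777e+09) = 98.91 dB(A).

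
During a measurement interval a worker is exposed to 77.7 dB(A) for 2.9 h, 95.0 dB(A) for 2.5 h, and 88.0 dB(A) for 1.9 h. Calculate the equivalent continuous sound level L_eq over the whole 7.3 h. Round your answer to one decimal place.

91.0 dB(A)

L_eq = 10·log₁₀[(1/T)·Σ tᵢ·10^(Lᵢ/10)] with T = 7.3 h.
Σ tᵢ·10^(Lᵢ/10) = 2.9·10^(77.7/10) + 2.5·10^(95.0/10) + 1.9·10^(88.0/10) = 9.275e+09.
L_eq = 10·log₁₀(9.275e+09/7.3) = 91.04 dB(A).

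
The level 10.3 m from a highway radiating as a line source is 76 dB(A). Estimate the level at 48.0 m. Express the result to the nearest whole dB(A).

Line-source attenuation: ΔL = 10·log₁₀(r₂/r₁) = 10·log₁₀(48.0/10.3) = 6.684 dB.
L₂ = 76 − 10·log₁₀(48.0/10.3) = 76 − 6.684 = 69.32 dB(A).

69 dB(A)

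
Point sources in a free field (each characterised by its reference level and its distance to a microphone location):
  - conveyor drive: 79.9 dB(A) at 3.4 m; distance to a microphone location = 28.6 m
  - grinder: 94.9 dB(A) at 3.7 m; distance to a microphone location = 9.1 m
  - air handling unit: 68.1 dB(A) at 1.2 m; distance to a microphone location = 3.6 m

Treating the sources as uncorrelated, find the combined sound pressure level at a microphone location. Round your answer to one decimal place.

87.1 dB(A)

Propagate each source to the receiver with L = L_ref − 20·log₁₀(r/r_ref), then add intensities.
conveyor drive: 79.9 − 20·log₁₀(28.6/3.4) = 79.9 − 18.50 = 61.40 dB(A).
grinder: 94.9 − 20·log₁₀(9.1/3.7) = 94.9 − 7.82 = 87.08 dB(A).
air handling unit: 68.1 − 20·log₁₀(3.6/1.2) = 68.1 − 9.54 = 58.56 dB(A).
Σ 10^(L/10) = 5.130e+08 → L_total = 10·log₁₀(5.130e+08) = 87.10 dB(A).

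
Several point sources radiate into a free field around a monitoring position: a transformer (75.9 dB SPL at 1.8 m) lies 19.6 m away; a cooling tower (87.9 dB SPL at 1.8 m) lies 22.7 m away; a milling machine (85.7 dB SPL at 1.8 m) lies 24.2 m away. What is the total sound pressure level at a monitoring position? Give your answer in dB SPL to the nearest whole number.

First find each source's level at the receiver (point-source: −20·log₁₀(r/r_ref)), then combine on an intensity basis.
transformer: 75.9 − 20·log₁₀(19.6/1.8) = 75.9 − 20.74 = 55.16 dB SPL.
cooling tower: 87.9 − 20·log₁₀(22.7/1.8) = 87.9 − 22.02 = 65.88 dB SPL.
milling machine: 85.7 − 20·log₁₀(24.2/1.8) = 85.7 − 22.57 = 63.13 dB SPL.
Σ 10^(L/10) = 6.261e+06 → L_total = 10·log₁₀(6.261e+06) = 67.97 dB SPL.

68 dB SPL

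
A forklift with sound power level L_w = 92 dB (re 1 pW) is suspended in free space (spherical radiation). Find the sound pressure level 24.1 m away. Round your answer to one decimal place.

53.4 dB

The power spreads over a sphere of area 4π·r², so L_p = L_w − 10·log₁₀(4π·r²).
4π·r² = 7299 m², 10·log₁₀ of that is 38.632 dB.
L_p = 92 − 38.632 = 53.37 dB.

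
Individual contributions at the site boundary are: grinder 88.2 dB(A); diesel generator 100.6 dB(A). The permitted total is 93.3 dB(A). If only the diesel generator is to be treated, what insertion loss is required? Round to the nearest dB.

9 dB

Everything except the diesel generator sums to 10^(88.2/10) = 6.607e+08 in linear terms, 88.20 dB(A).
To meet 93.3 dB(A) overall, the treated diesel generator may contribute at most 10^(93.3/10) − 6.607e+08 = 1.477e+09, i.e. 91.69 dB(A).
So the diesel generator must be reduced from 100.6 to 91.69 dB(A): IL = 8.91 dB.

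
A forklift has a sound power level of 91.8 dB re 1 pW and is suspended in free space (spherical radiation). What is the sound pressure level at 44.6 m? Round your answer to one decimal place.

47.8 dB

L_p = L_w − 10·log₁₀(4π·r²) with r = 44.6 m.
4π·r² = 2.5e+04 m², 10·log₁₀ of that is 43.979 dB.
L_p = 91.8 − 43.979 = 47.82 dB.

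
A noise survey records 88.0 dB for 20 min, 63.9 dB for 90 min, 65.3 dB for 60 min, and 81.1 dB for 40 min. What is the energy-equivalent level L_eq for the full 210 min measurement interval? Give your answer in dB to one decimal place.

79.4 dB

Weight each interval's intensity by its duration and average over T = 210 min:
Σ tᵢ·10^(Lᵢ/10) = 20·10^(88.0/10) + 90·10^(63.9/10) + 60·10^(65.3/10) + 40·10^(81.1/10) = 1.820e+10.
L_eq = 10·log₁₀(1.820e+10/210) = 79.38 dB.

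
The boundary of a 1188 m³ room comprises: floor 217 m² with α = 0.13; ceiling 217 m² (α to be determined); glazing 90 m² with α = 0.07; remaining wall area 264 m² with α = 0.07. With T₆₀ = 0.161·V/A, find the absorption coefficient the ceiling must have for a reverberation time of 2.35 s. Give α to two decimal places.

0.13

A = 0.161·V/T₆₀ = 0.161·1188/2.35 = 81.39 m² sabins.
Absorption from the other surfaces = 217·0.13 + 90·0.07 + 264·0.07 = 52.99 m², so the ceiling must supply 28.40 m² over 217 m².
α = 28.40/217 = 0.131.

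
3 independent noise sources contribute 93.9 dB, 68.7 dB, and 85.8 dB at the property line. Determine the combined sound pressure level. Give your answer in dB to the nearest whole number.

95 dB

Incoherent sources combine by intensity addition: L_total = 10·log₁₀(Σ 10^(L_i/10)).
Σ 10^(L/10) = 10^(93.9/10) + 10^(68.7/10) + 10^(85.8/10) = 2.842e+09.
L_total = 10·log₁₀(2.842e+09) = 94.54 dB.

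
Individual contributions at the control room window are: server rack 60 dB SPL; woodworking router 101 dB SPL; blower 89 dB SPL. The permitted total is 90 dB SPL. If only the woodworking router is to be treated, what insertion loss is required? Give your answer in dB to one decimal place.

17.9 dB

The untreated sources together contribute 10^(60/10) + 10^(89/10) = 7.953e+08, i.e. 89.01 dB SPL.
To meet 90 dB SPL overall, the treated woodworking router may contribute at most 10^(90/10) − 7.953e+08 = 2.047e+08, i.e. 83.11 dB SPL.
So the woodworking router must be reduced from 101 to 83.11 dB SPL: IL = 17.89 dB.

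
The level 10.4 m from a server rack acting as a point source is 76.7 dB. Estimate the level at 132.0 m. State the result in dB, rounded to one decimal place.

54.6 dB

For a point source, L₂ = L₁ − 20·log₁₀(r₂/r₁).
L₂ = 76.7 − 20·log₁₀(132.0/10.4) = 76.7 − 22.071 = 54.63 dB.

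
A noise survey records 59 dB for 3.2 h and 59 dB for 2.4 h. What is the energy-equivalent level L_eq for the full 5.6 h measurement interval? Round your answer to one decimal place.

L_eq = 10·log₁₀[(1/T)·Σ tᵢ·10^(Lᵢ/10)] with T = 5.6 h.
Σ tᵢ·10^(Lᵢ/10) = 3.2·10^(59/10) + 2.4·10^(59/10) = 4.448e+06.
L_eq = 10·log₁₀(4.448e+06/5.6) = 59.00 dB.

59.0 dB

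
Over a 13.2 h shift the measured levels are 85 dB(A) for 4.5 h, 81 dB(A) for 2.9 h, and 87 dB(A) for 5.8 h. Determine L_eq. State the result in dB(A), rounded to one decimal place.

L_eq = 10·log₁₀[(1/T)·Σ tᵢ·10^(Lᵢ/10)] with T = 13.2 h.
Σ tᵢ·10^(Lᵢ/10) = 4.5·10^(85/10) + 2.9·10^(81/10) + 5.8·10^(87/10) = 4.695e+09.
L_eq = 10·log₁₀(4.695e+09/13.2) = 85.51 dB(A).

85.5 dB(A)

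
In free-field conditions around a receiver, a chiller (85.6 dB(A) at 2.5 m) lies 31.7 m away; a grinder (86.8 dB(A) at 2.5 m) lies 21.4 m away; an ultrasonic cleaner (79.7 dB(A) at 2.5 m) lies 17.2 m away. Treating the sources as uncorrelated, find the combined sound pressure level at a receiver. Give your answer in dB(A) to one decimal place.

70.3 dB(A)

Apply inverse-square spreading to bring every level to the receiver, then sum 10^(L/10).
chiller: 85.6 − 20·log₁₀(31.7/2.5) = 85.6 − 22.06 = 63.54 dB(A).
grinder: 86.8 − 20·log₁₀(21.4/2.5) = 86.8 − 18.65 = 68.15 dB(A).
ultrasonic cleaner: 79.7 − 20·log₁₀(17.2/2.5) = 79.7 − 16.75 = 62.95 dB(A).
Σ 10^(L/10) = 1.076e+07 → L_total = 10·log₁₀(1.076e+07) = 70.32 dB(A).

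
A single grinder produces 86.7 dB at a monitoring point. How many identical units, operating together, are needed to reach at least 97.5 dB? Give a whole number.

The shortfall is 97.5 − 86.7 = 10.8 dB, and N units add 10·log₁₀ N, so need 10·log₁₀ N ≥ 10.8.
N ≥ 10^(10.8/10) = 12.023, so N = 13.

13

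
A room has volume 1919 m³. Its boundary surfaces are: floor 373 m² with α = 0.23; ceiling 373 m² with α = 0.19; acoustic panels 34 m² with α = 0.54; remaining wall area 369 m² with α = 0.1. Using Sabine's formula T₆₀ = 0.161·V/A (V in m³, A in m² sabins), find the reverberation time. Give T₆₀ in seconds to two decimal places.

A = Σ Sᵢαᵢ = 373·0.23 + 373·0.19 + 34·0.54 + 369·0.1 = 211.92 m².
T₆₀ = 0.161·V/A = 0.161·1919/211.92 = 1.458 s.

1.46 s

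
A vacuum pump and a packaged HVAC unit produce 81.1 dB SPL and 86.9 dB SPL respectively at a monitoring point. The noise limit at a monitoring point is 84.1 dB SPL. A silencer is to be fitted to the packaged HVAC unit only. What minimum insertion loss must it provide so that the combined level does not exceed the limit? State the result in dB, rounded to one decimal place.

5.8 dB

Everything except the packaged HVAC unit sums to 10^(81.1/10) = 1.288e+08 in linear terms, 81.10 dB SPL.
The limit corresponds to 10^(84.1/10) = 2.570e+08; subtracting the fixed part leaves 1.282e+08 for the packaged HVAC unit, i.e. 81.08 dB SPL.
So the packaged HVAC unit must be reduced from 86.9 to 81.08 dB SPL: IL = 5.82 dB.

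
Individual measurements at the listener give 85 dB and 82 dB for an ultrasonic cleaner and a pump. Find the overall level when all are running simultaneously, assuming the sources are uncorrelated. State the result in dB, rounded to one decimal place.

86.8 dB

Incoherent sources combine by intensity addition: L_total = 10·log₁₀(Σ 10^(L_i/10)).
Σ 10^(L/10) = 10^(85/10) + 10^(82/10) = 4.747e+08.
L_total = 10·log₁₀(4.747e+08) = 86.76 dB.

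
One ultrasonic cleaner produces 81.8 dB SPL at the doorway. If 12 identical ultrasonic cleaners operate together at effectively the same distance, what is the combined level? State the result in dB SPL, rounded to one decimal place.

With 12 equal, uncorrelated contributions the intensity is 12× that of one unit, giving a rise of 10·log₁₀ 12.
L_total = 81.8 + 10·log₁₀(12) = 81.8 + 10.792 = 92.59 dB SPL.

92.6 dB SPL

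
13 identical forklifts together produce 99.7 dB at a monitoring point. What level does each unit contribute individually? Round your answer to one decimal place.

88.6 dB

For N identical incoherent sources L_total = L₁ + 10·log₁₀ N, so L₁ = 99.7 − 10·log₁₀(13) = 99.7 − 11.139.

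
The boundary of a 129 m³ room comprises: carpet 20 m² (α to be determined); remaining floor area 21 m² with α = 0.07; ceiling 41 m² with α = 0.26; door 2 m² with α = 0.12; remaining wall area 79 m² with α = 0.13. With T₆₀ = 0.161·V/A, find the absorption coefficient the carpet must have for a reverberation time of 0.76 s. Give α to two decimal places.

A = 0.161·V/T₆₀ = 0.161·129/0.76 = 27.33 m² sabins.
Absorption from the other surfaces = 21·0.07 + 41·0.26 + 2·0.12 + 79·0.13 = 22.64 m², so the carpet must supply 4.69 m² over 20 m².
α = 4.69/20 = 0.234.

0.23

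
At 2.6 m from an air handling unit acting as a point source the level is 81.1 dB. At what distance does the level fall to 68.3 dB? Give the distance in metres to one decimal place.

The 12.8 dB drop corresponds to a distance ratio of 10^(12.8/20) for a point source.
r₂ = 2.6·10^((81.1−68.3)/20) = 2.6·10^(12.8/20) = 11.35 m.

11.3 m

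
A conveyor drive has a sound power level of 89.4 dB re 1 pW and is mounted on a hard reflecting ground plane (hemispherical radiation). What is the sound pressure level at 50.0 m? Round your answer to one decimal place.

47.4 dB

Free-field hemispherical radiation: L_p = L_w − 10·log₁₀(2π·r²), r = 50.0 m.
2π·r² = 1.571e+04 m², 10·log₁₀ of that is 41.961 dB.
L_p = 89.4 − 41.961 = 47.44 dB.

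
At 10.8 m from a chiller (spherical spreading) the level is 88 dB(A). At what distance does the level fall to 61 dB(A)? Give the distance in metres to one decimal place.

241.8 m

Point-source spreading drops the level by 20·log₁₀(r₂/r₁); inverting, r₂/r₁ = 10^(ΔL/20).
r₂ = 10.8·10^((88−61)/20) = 10.8·10^(27.0/20) = 241.78 m.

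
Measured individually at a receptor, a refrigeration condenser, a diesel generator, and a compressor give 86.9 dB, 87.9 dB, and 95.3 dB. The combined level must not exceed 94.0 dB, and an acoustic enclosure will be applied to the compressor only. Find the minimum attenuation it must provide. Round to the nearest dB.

4 dB

Fixed contribution from the other sources: Σ 10^(L/10) = 10^(86.9/10) + 10^(87.9/10) = 1.106e+09 (90.44 dB).
To meet 94.0 dB overall, the treated compressor may contribute at most 10^(94.0/10) − 1.106e+09 = 1.406e+09, i.e. 91.48 dB.
So the compressor must be reduced from 95.3 to 91.48 dB: IL = 3.82 dB.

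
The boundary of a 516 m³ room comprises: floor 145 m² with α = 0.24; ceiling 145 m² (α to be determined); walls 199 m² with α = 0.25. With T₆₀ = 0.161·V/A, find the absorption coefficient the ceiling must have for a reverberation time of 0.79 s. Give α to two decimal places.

0.14

Required total absorption A = 0.161·516/0.79 = 105.16 m².
Absorption from the other surfaces = 145·0.24 + 199·0.25 = 84.55 m², so the ceiling must supply 20.61 m² over 145 m².
α = 20.61/145 = 0.142.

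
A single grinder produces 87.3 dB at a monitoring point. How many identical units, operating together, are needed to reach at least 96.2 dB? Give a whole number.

8

Need L₁ + 10·log₁₀ N ≥ 96.2, i.e. log₁₀ N ≥ 0.89.
N ≥ 10^(8.9/10) = 7.762, so N = 8.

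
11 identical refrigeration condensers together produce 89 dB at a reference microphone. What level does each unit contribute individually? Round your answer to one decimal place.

78.6 dB

For N identical incoherent sources L_total = L₁ + 10·log₁₀ N, so L₁ = 89 − 10·log₁₀(11) = 89 − 10.414.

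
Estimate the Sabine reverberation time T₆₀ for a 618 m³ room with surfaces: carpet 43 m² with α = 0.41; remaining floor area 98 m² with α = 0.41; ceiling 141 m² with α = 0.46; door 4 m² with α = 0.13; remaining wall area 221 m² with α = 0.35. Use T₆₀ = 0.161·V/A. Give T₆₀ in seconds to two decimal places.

0.50 s

Summing Sᵢαᵢ: 43·0.41 + 98·0.41 + 141·0.46 + 4·0.13 + 221·0.35 = 200.54 m².
T₆₀ = 0.161 × 618 / 200.54 = 0.496 s.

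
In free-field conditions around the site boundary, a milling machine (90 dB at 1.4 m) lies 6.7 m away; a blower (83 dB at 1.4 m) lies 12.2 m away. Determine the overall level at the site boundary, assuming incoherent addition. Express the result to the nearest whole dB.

First find each source's level at the receiver (point-source: −20·log₁₀(r/r_ref)), then combine on an intensity basis.
milling machine: 90 − 20·log₁₀(6.7/1.4) = 90 − 13.60 = 76.40 dB.
blower: 83 − 20·log₁₀(12.2/1.4) = 83 − 18.80 = 64.20 dB.
Σ 10^(L/10) = 4.629e+07 → L_total = 10·log₁₀(4.629e+07) = 76.65 dB.

77 dB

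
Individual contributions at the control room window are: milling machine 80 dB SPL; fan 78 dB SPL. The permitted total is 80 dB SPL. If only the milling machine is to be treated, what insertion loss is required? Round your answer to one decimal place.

The untreated sources together contribute 10^(78/10) = 6.310e+07, i.e. 78.00 dB SPL.
The limit corresponds to 10^(80/10) = 1.000e+08; subtracting the fixed part leaves 3.690e+07 for the milling machine, i.e. 75.67 dB SPL.
So the milling machine must be reduced from 80 to 75.67 dB SPL: IL = 4.33 dB.

4.3 dB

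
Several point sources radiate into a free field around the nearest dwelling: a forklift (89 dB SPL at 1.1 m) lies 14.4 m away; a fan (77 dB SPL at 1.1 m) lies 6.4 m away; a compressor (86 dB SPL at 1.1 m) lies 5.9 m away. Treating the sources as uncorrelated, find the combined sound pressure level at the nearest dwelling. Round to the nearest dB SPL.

73 dB SPL

First find each source's level at the receiver (point-source: −20·log₁₀(r/r_ref)), then combine on an intensity basis.
forklift: 89 − 20·log₁₀(14.4/1.1) = 89 − 22.34 = 66.66 dB SPL.
fan: 77 − 20·log₁₀(6.4/1.1) = 77 − 15.30 = 61.70 dB SPL.
compressor: 86 − 20·log₁₀(5.9/1.1) = 86 − 14.59 = 71.41 dB SPL.
Σ 10^(L/10) = 1.995e+07 → L_total = 10·log₁₀(1.995e+07) = 73.00 dB SPL.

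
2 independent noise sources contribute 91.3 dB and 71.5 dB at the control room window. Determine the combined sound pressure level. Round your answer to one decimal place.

For uncorrelated sources the intensities add, so convert each level to linear form, sum, and take 10·log₁₀ of the total.
Σ 10^(L/10) = 10^(91.3/10) + 10^(71.5/10) = 1.363e+09.
L_total = 10·log₁₀(1.363e+09) = 91.35 dB.

91.3 dB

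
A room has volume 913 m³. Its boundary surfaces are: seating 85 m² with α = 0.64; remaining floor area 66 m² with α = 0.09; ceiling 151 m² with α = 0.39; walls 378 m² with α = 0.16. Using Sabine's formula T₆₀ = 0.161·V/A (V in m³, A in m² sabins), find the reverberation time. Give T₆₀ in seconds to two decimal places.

Summing Sᵢαᵢ: 85·0.64 + 66·0.09 + 151·0.39 + 378·0.16 = 179.71 m².
T₆₀ = 0.161·V/A = 0.161·913/179.71 = 0.818 s.

0.82 s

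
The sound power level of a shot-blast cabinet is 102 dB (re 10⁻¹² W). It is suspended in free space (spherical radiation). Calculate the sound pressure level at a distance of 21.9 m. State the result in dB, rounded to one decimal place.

L_p = L_w − 10·log₁₀(4π·r²) with r = 21.9 m.
4π·r² = 6027 m², 10·log₁₀ of that is 37.801 dB.
L_p = 102 − 37.801 = 64.20 dB.

64.2 dB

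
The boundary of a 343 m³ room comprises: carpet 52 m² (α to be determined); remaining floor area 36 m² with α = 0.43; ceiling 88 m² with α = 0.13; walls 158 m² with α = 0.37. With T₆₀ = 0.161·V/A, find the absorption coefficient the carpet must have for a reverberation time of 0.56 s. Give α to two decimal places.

0.25

From T₆₀ = 0.161·V/A, the target T₆₀ = 0.56 s needs A = 0.161·343/0.56 = 98.61 m².
Absorption from the other surfaces = 36·0.43 + 88·0.13 + 158·0.37 = 85.38 m², so the carpet must supply 13.23 m² over 52 m².
α = 13.23/52 = 0.254.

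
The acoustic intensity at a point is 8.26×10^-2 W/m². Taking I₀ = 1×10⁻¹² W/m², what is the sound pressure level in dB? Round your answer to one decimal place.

109.2 dB

I/I₀ = 8.26×10^-2/10⁻¹² = 8.26×10^10, and L = 10·log₁₀(I/I₀).
L = 10·(0.9170 + 10) = 109.17 dB.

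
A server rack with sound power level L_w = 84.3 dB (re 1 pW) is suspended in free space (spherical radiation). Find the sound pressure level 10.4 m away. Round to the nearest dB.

Free-field spherical radiation: L_p = L_w − 10·log₁₀(4π·r²), r = 10.4 m.
4π·r² = 1359 m², 10·log₁₀ of that is 31.333 dB.
L_p = 84.3 − 31.333 = 52.97 dB.

53 dB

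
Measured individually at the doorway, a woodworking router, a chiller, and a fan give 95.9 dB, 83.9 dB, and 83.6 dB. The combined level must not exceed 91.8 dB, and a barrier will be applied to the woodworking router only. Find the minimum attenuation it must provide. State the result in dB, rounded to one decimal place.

Fixed contribution from the other sources: Σ 10^(L/10) = 10^(83.9/10) + 10^(83.6/10) = 4.746e+08 (86.76 dB).
To meet 91.8 dB overall, the treated woodworking router may contribute at most 10^(91.8/10) − 4.746e+08 = 1.039e+09, i.e. 90.17 dB.
So the woodworking router must be reduced from 95.9 to 90.17 dB: IL = 5.73 dB.

5.7 dB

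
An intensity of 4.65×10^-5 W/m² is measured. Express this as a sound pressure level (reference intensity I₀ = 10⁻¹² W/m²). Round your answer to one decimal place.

76.7 dB

L = 10·log₁₀(I/I₀) = 10·log₁₀(4.65×10^-5/10⁻¹²) = 10·log₁₀(4.65×10^7).
L = 10·(0.6675 + 7) = 76.67 dB.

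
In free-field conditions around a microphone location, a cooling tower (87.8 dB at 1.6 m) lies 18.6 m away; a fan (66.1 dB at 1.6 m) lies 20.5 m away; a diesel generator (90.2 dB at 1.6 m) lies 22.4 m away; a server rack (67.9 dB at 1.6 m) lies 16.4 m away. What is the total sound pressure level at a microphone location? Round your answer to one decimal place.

Apply inverse-square spreading to bring every level to the receiver, then sum 10^(L/10).
cooling tower: 87.8 − 20·log₁₀(18.6/1.6) = 87.8 − 21.31 = 66.49 dB.
fan: 66.1 − 20·log₁₀(20.5/1.6) = 66.1 − 22.15 = 43.95 dB.
diesel generator: 90.2 − 20·log₁₀(22.4/1.6) = 90.2 − 22.92 = 67.28 dB.
server rack: 67.9 − 20·log₁₀(16.4/1.6) = 67.9 − 20.21 = 47.69 dB.
Σ 10^(L/10) = 9.885e+06 → L_total = 10·log₁₀(9.885e+06) = 69.95 dB.

69.9 dB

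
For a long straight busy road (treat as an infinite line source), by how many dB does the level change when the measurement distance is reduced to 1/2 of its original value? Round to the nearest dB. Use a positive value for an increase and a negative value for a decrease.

+3 dB

A line source loses 3 dB per doubling of distance; generally ΔL = −10·log₁₀(r₂/r₁).
ΔL = −10·log₁₀(0.5) = +3.01 dB.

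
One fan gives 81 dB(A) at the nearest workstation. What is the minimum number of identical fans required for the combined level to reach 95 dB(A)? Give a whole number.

N identical sources give L₁ + 10·log₁₀ N, so require 10·log₁₀ N ≥ 95 − 81 = 14.0 dB.
N ≥ 10^(14.0/10) = 25.119, so N = 26.

26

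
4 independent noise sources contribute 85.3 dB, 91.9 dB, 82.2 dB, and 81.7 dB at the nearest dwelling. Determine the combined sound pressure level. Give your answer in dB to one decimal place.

93.4 dB

Incoherent sources combine by intensity addition: L_total = 10·log₁₀(Σ 10^(L_i/10)).
Σ 10^(L/10) = 10^(85.3/10) + 10^(91.9/10) + 10^(82.2/10) + 10^(81.7/10) = 2.202e+09.
L_total = 10·log₁₀(2.202e+09) = 93.43 dB.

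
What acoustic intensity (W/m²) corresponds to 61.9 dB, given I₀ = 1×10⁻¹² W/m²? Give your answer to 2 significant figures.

1.5e-06 W/m²

I = I₀·10^(L/10) = 10⁻¹² × 10^(61.9/10) = 10^(-5.810).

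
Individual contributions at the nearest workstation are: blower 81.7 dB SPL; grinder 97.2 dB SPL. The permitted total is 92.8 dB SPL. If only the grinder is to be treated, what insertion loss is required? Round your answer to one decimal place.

The untreated sources together contribute 10^(81.7/10) = 1.479e+08, i.e. 81.70 dB SPL.
The limit corresponds to 10^(92.8/10) = 1.905e+09; subtracting the fixed part leaves 1.758e+09 for the grinder, i.e. 92.45 dB SPL.
Required insertion loss = 97.2 − 92.45 = 4.75 dB.

4.8 dB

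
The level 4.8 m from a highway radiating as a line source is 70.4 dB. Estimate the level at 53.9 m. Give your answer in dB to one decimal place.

59.9 dB

For a line source, L₂ = L₁ − 10·log₁₀(r₂/r₁).
L₂ = 70.4 − 10·log₁₀(53.9/4.8) = 70.4 − 10.503 = 59.90 dB.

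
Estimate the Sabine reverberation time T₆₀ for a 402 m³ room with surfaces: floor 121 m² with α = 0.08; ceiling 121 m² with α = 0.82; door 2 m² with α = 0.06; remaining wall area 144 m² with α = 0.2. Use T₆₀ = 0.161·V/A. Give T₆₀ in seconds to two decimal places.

0.47 s

Summing Sᵢαᵢ: 121·0.08 + 121·0.82 + 2·0.06 + 144·0.2 = 137.82 m².
T₆₀ = 0.161 × 402 / 137.82 = 0.470 s.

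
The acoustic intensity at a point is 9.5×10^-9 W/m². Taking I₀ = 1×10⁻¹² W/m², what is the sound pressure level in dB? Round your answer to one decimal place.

L = 10·log₁₀(I/I₀) = 10·log₁₀(9.5×10^-9/10⁻¹²) = 10·log₁₀(9.5×10^3).
L = 10·(0.9777 + 3) = 39.78 dB.

39.8 dB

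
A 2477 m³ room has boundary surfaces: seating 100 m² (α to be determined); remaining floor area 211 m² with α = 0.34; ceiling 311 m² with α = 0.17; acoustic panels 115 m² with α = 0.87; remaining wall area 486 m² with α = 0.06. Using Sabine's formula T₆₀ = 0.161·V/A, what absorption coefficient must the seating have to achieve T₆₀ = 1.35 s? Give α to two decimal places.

A = 0.161·V/T₆₀ = 0.161·2477/1.35 = 295.41 m² sabins.
Absorption from the other surfaces = 211·0.34 + 311·0.17 + 115·0.87 + 486·0.06 = 253.82 m², so the seating must supply 41.59 m² over 100 m².
α = 41.59/100 = 0.416.

0.42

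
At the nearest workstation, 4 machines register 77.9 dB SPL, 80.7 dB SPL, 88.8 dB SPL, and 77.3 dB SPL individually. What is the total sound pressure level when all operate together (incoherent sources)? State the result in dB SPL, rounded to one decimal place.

For uncorrelated sources the intensities add, so convert each level to linear form, sum, and take 10·log₁₀ of the total.
Σ 10^(L/10) = 10^(77.9/10) + 10^(80.7/10) + 10^(88.8/10) + 10^(77.3/10) = 9.914e+08.
L_total = 10·log₁₀(9.914e+08) = 89.96 dB SPL.

90.0 dB SPL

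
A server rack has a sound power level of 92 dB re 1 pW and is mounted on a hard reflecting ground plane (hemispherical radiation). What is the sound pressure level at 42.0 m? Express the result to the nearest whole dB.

52 dB

Free-field hemispherical radiation: L_p = L_w − 10·log₁₀(2π·r²), r = 42.0 m.
2π·r² = 1.108e+04 m², 10·log₁₀ of that is 40.447 dB.
L_p = 92 − 40.447 = 51.55 dB.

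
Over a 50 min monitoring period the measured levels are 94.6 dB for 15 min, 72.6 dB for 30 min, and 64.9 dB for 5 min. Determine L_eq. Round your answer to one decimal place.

The energy average is taken in the linear domain: L_eq = 10·log₁₀[(Σ tᵢ·10^(Lᵢ/10))/T], T = 50 min.
Σ tᵢ·10^(Lᵢ/10) = 15·10^(94.6/10) + 30·10^(72.6/10) + 5·10^(64.9/10) = 4.382e+10.
L_eq = 10·log₁₀(4.382e+10/50) = 89.43 dB.

89.4 dB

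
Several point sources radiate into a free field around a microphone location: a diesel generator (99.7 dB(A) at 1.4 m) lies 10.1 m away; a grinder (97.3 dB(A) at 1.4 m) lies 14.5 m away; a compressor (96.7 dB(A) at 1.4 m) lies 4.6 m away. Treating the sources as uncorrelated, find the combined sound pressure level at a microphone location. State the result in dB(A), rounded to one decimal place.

88.2 dB(A)

Propagate each source to the receiver with L = L_ref − 20·log₁₀(r/r_ref), then add intensities.
diesel generator: 99.7 − 20·log₁₀(10.1/1.4) = 99.7 − 17.16 = 82.54 dB(A).
grinder: 97.3 − 20·log₁₀(14.5/1.4) = 97.3 − 20.30 = 77.00 dB(A).
compressor: 96.7 − 20·log₁₀(4.6/1.4) = 96.7 − 10.33 = 86.37 dB(A).
Σ 10^(L/10) = 6.626e+08 → L_total = 10·log₁₀(6.626e+08) = 88.21 dB(A).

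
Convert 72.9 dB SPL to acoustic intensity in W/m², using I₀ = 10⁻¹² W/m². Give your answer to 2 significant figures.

I = I₀·10^(L/10) = 10⁻¹² × 10^(72.9/10) = 10^(-4.710).

1.9e-05 W/m²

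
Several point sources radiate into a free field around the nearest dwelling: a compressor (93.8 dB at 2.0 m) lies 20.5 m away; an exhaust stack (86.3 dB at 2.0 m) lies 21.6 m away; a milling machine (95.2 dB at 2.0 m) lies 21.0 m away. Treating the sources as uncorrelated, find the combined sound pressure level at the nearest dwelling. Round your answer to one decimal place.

77.5 dB

Apply inverse-square spreading to bring every level to the receiver, then sum 10^(L/10).
compressor: 93.8 − 20·log₁₀(20.5/2.0) = 93.8 − 20.21 = 73.59 dB.
exhaust stack: 86.3 − 20·log₁₀(21.6/2.0) = 86.3 − 20.67 = 65.63 dB.
milling machine: 95.2 − 20·log₁₀(21.0/2.0) = 95.2 − 20.42 = 74.78 dB.
Σ 10^(L/10) = 5.652e+07 → L_total = 10·log₁₀(5.652e+07) = 77.52 dB.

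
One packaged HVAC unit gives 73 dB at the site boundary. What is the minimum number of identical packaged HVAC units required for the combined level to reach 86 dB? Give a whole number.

20

Need L₁ + 10·log₁₀ N ≥ 86, i.e. log₁₀ N ≥ 1.30.
N ≥ 10^(13.0/10) = 19.953, so N = 20.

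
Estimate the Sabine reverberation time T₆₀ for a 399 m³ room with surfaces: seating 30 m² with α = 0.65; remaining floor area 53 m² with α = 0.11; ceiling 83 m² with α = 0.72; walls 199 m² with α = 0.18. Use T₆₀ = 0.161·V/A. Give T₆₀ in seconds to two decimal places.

0.53 s

Total absorption A = 30·0.65 + 53·0.11 + 83·0.72 + 199·0.18 = 120.91 m² sabins.
T₆₀ = 0.161·V/A = 0.161·399/120.91 = 0.531 s.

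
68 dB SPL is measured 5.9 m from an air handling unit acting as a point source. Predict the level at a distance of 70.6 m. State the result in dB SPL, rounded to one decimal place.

Spherical spreading from a point source gives a 20·log₁₀(r₂/r₁) drop.
L₂ = 68 − 20·log₁₀(70.6/5.9) = 68 − 21.559 = 46.44 dB SPL.

46.4 dB SPL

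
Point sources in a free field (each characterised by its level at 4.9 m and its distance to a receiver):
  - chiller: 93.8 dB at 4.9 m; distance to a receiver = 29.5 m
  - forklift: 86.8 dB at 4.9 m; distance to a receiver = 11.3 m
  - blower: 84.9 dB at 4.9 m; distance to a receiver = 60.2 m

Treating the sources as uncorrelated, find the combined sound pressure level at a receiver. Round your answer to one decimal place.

82.0 dB

First find each source's level at the receiver (point-source: −20·log₁₀(r/r_ref)), then combine on an intensity basis.
chiller: 93.8 − 20·log₁₀(29.5/4.9) = 93.8 − 15.59 = 78.21 dB.
forklift: 86.8 − 20·log₁₀(11.3/4.9) = 86.8 − 7.26 = 79.54 dB.
blower: 84.9 − 20·log₁₀(60.2/4.9) = 84.9 − 21.79 = 63.11 dB.
Σ 10^(L/10) = 1.582e+08 → L_total = 10·log₁₀(1.582e+08) = 81.99 dB.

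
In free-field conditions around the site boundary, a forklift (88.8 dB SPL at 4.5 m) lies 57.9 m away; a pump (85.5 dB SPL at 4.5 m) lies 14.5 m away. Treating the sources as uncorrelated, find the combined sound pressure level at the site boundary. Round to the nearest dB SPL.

Apply inverse-square spreading to bring every level to the receiver, then sum 10^(L/10).
forklift: 88.8 − 20·log₁₀(57.9/4.5) = 88.8 − 22.19 = 66.61 dB SPL.
pump: 85.5 − 20·log₁₀(14.5/4.5) = 85.5 − 10.16 = 75.34 dB SPL.
Σ 10^(L/10) = 3.876e+07 → L_total = 10·log₁₀(3.876e+07) = 75.88 dB SPL.

76 dB SPL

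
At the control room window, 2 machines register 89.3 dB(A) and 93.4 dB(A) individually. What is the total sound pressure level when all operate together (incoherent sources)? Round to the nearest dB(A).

For uncorrelated sources the intensities add, so convert each level to linear form, sum, and take 10·log₁₀ of the total.
Σ 10^(L/10) = 10^(89.3/10) + 10^(93.4/10) = 3.039e+09.
L_total = 10·log₁₀(3.039e+09) = 94.83 dB(A).

95 dB(A)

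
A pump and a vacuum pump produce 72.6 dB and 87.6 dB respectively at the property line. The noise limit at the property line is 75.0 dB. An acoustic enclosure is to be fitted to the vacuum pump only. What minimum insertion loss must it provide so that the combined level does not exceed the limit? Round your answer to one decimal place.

16.3 dB

Everything except the vacuum pump sums to 10^(72.6/10) = 1.820e+07 in linear terms, 72.60 dB.
The limit corresponds to 10^(75.0/10) = 3.162e+07; subtracting the fixed part leaves 1.343e+07 for the vacuum pump, i.e. 71.28 dB.
Required insertion loss = 87.6 − 71.28 = 16.32 dB.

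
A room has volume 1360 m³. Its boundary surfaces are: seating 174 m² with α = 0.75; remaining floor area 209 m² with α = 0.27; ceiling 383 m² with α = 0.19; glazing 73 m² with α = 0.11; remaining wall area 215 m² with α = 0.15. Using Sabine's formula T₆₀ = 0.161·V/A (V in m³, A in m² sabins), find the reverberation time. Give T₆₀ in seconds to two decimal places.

0.73 s

A = Σ Sᵢαᵢ = 174·0.75 + 209·0.27 + 383·0.19 + 73·0.11 + 215·0.15 = 299.98 m².
T₆₀ = 0.161·V/A = 0.161·1360/299.98 = 0.730 s.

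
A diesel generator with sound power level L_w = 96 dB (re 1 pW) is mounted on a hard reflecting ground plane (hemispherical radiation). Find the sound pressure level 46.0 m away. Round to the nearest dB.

55 dB

The power spreads over a hemisphere of area 2π·r², so L_p = L_w − 10·log₁₀(2π·r²).
2π·r² = 1.33e+04 m², 10·log₁₀ of that is 41.237 dB.
L_p = 96 − 41.237 = 54.76 dB.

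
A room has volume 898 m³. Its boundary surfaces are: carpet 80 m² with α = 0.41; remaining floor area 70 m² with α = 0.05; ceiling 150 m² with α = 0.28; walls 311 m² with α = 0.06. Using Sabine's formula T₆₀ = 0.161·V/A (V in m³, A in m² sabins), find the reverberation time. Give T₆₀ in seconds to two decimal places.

Summing Sᵢαᵢ: 80·0.41 + 70·0.05 + 150·0.28 + 311·0.06 = 96.96 m².
T₆₀ = 0.161·V/A = 0.161·898/96.96 = 1.491 s.

1.49 s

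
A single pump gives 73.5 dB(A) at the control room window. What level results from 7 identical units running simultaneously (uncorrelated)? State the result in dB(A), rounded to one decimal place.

L_total = L₁ + 10·log₁₀ N for N identical incoherent sources.
L_total = 73.5 + 10·log₁₀(7) = 73.5 + 8.451 = 81.95 dB(A).

82.0 dB(A)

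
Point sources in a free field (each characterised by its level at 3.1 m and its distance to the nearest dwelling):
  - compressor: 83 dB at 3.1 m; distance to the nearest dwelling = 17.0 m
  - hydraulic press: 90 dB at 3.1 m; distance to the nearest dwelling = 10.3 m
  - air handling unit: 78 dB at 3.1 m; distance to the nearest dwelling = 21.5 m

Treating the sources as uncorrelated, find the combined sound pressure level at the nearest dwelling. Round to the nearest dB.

80 dB

Apply inverse-square spreading to bring every level to the receiver, then sum 10^(L/10).
compressor: 83 − 20·log₁₀(17.0/3.1) = 83 − 14.78 = 68.22 dB.
hydraulic press: 90 − 20·log₁₀(10.3/3.1) = 90 − 10.43 = 79.57 dB.
air handling unit: 78 − 20·log₁₀(21.5/3.1) = 78 − 16.82 = 61.18 dB.
Σ 10^(L/10) = 9.853e+07 → L_total = 10·log₁₀(9.853e+07) = 79.94 dB.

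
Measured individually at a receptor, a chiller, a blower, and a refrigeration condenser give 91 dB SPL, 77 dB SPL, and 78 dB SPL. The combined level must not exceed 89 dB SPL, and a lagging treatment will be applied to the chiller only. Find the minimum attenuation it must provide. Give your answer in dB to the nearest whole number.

3 dB

Everything except the chiller sums to 10^(77/10) + 10^(78/10) = 1.132e+08 in linear terms, 80.54 dB SPL.
The limit corresponds to 10^(89/10) = 7.943e+08; subtracting the fixed part leaves 6.811e+08 for the chiller, i.e. 88.33 dB SPL.
So the chiller must be reduced from 91 to 88.33 dB SPL: IL = 2.67 dB.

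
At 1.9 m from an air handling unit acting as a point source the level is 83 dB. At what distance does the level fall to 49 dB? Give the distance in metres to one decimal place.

Point-source spreading drops the level by 20·log₁₀(r₂/r₁); inverting, r₂/r₁ = 10^(ΔL/20).
r₂ = 1.9·10^((83−49)/20) = 1.9·10^(34.0/20) = 95.23 m.

95.2 m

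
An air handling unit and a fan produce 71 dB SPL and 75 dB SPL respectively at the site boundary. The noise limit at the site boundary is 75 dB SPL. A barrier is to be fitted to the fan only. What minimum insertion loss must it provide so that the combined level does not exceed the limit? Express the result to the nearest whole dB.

2 dB

Fixed contribution from the other source: Σ 10^(L/10) = 10^(71/10) = 1.259e+07 (71.00 dB SPL).
To meet 75 dB SPL overall, the treated fan may contribute at most 10^(75/10) − 1.259e+07 = 1.903e+07, i.e. 72.80 dB SPL.
So the fan must be reduced from 75 to 72.80 dB SPL: IL = 2.20 dB.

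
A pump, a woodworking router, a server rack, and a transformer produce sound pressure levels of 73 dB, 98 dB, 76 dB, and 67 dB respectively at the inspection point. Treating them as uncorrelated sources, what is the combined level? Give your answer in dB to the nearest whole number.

Incoherent sources combine by intensity addition: L_total = 10·log₁₀(Σ 10^(L_i/10)).
Σ 10^(L/10) = 10^(73/10) + 10^(98/10) + 10^(76/10) + 10^(67/10) = 6.374e+09.
L_total = 10·log₁₀(6.374e+09) = 98.04 dB.

98 dB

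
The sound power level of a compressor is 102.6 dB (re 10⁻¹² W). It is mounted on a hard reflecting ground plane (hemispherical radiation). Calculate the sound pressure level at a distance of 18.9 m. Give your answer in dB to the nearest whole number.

Free-field hemispherical radiation: L_p = L_w − 10·log₁₀(2π·r²), r = 18.9 m.
2π·r² = 2244 m², 10·log₁₀ of that is 33.511 dB.
L_p = 102.6 − 33.511 = 69.09 dB.

69 dB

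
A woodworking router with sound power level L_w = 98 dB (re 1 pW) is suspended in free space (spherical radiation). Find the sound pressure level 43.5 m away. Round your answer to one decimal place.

54.2 dB

L_p = L_w − 10·log₁₀(4π·r²) with r = 43.5 m.
4π·r² = 2.378e+04 m², 10·log₁₀ of that is 43.762 dB.
L_p = 98 − 43.762 = 54.24 dB.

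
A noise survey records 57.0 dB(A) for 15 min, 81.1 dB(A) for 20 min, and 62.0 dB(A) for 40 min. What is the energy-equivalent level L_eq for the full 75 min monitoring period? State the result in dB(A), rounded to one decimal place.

75.5 dB(A)

Weight each interval's intensity by its duration and average over T = 75 min:
Σ tᵢ·10^(Lᵢ/10) = 15·10^(57.0/10) + 20·10^(81.1/10) + 40·10^(62.0/10) = 2.647e+09.
L_eq = 10·log₁₀(2.647e+09/75) = 75.48 dB(A).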